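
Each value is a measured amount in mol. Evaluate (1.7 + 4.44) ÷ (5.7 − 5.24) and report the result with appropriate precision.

1 × 10^1

1.7 + 4.44 = 6.14, limited to 1 d.p. → 2 s.f.; 5.7 − 5.24 = 0.46, limited to 1 d.p. → 1 s.f.
Carrying full precision, 6.14 ÷ 0.46 = 13.347826087…; keep min(2, 1) = 1 s.f.
Rounded to 1 significant figure: 1 × 10^1.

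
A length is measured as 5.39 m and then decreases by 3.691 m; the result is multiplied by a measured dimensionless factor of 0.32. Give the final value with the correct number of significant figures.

0.54 m

5.39 m − 3.691 m = 1.699 m; the difference is limited to 2 decimal places (3 s.f.).
Carrying full precision, 1.699 × 0.32 = 0.54368 m; 0.32 has 2 s.f., so the result keeps min(3, 2) = 2 s.f.
Rounded to 2 significant figures: 0.54 m.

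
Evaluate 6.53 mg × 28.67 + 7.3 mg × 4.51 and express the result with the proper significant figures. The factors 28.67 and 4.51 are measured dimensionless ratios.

2.20 × 10² mg

6.53 × 28.67 = 187.2151 → 187 mg (3 s.f., last digit at the 10^0 place).
7.3 × 4.51 = 32.923 → 33 mg (2 s.f., last digit at the 10^0 place).
Sum: 220.1381 mg; keep the coarser place, 10^0.
Result: 2.20 × 10² mg.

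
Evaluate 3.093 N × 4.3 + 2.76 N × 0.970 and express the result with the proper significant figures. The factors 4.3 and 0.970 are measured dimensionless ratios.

3.093 × 4.3 = 13.2999 → 13 N (2 s.f., last digit at the 10^0 place).
2.76 × 0.970 = 2.6772 → 2.68 N (3 s.f., last digit at the 10^-2 place).
Sum: 15.9771 N; keep the coarser place, 10^0.
Result: 16 N.

16 N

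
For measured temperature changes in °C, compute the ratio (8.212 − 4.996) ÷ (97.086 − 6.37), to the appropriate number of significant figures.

8.212 − 4.996 = 3.216, limited to 3 d.p. → 4 s.f.; 97.086 − 6.37 = 90.716, limited to 2 d.p. → 4 s.f.
Carrying full precision, 3.216 ÷ 90.716 = 0.0354512985581…; keep min(4, 4) = 4 s.f.
Rounded to 4 significant figures: 0.03545.

0.03545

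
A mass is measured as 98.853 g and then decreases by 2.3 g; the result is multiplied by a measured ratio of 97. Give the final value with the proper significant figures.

9.4 × 10³ g

98.853 g − 2.3 g = 96.553 g; the difference is limited to 1 decimal place (3 s.f.).
Carrying full precision, 96.553 × 97 = 9365.641 g; 97 has 2 s.f., so the result keeps min(3, 2) = 2 s.f.
Rounded to 2 significant figures: 9.4 × 10³ g.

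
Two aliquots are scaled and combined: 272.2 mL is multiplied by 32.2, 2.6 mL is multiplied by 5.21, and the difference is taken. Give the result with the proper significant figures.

272.2 × 32.2 = 8764.84 → 8.76 × 10³ mL (3 s.f., last digit at the 10^1 place).
2.6 × 5.21 = 13.546 → 14 mL (2 s.f., last digit at the 10^0 place).
Difference: 8751.294 mL; keep the coarser place, 10^1.
Result: 8.75 × 10³ mL.

8.75 × 10³ mL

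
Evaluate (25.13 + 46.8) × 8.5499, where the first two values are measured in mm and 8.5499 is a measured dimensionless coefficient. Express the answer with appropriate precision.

615 mm

25.13 mm + 46.8 mm = 71.93 mm; the sum is limited to 1 decimal place (3 s.f.).
Carrying full precision, 71.93 × 8.5499 = 614.994307 mm; 8.5499 has 5 s.f., so the result keeps min(3, 5) = 3 s.f.
Rounded to 3 significant figures: 615 mm.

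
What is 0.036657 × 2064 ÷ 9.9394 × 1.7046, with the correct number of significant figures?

0.036657 × 2064 ÷ 9.9394 × 1.7046 = 12.9756441858…
Multiplication/division keeps the fewest significant figures: 0.036657 → 5 s.f., 2064 → 4 s.f., 9.9394 → 5 s.f., 1.7046 → 5 s.f.; limit is 4.
Rounded to 4 significant figures: 12.98.

12.98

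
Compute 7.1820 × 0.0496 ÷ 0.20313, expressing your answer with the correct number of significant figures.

1.75

7.1820 × 0.0496 ÷ 0.20313 = 1.75369073992…
Multiplication/division keeps the fewest significant figures: 7.1820 → 5 s.f., 0.0496 → 3 s.f., 0.20313 → 5 s.f.; limit is 3.
Rounded to 3 significant figures: 1.75.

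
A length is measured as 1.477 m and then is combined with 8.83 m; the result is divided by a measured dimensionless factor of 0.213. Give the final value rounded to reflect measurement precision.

48.4 m

1.477 m + 8.83 m = 10.307 m; the sum is limited to 2 decimal places (4 s.f.).
Carrying full precision, 10.307 ÷ 0.213 = 48.3896713615… m; 0.213 has 3 s.f., so the result keeps min(4, 3) = 3 s.f.
Rounded to 3 significant figures: 48.4 m.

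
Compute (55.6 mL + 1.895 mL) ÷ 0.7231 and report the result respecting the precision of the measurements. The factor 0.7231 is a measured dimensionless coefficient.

79.5 mL

55.6 mL + 1.895 mL = 57.495 mL; the sum is limited to 1 decimal place (3 s.f.).
Carrying full precision, 57.495 ÷ 0.7231 = 79.5118240907… mL; 0.7231 has 4 s.f., so the result keeps min(3, 4) = 3 s.f.
Rounded to 3 significant figures: 79.5 mL.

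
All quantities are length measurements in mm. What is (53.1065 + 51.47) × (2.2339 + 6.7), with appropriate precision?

53.1065 + 51.47 = 104.5765, limited to 2 d.p. → 5 s.f.; 2.2339 + 6.7 = 8.9339, limited to 1 d.p. → 2 s.f.
Carrying full precision, 104.5765 × 8.9339 = 934.27599335; keep min(5, 2) = 2 s.f.
Rounded to 2 significant figures: 9.3 × 10² mm².

9.3 × 10² mm²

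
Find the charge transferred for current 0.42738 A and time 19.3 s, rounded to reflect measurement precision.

charge transferred = 0.42738 A × 19.3 s = 8.248434 C.
0.42738 has 5 significant figures; 19.3 has 3.
Division/multiplication keeps the fewest: 3 significant figures.
Rounded: 8.25 C.

8.25 C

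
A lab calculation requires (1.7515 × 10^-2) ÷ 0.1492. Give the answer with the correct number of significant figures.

(1.7515 × 10^-2) ÷ 0.1492 = 0.117392761394…
Multiplication/division keeps the fewest significant figures: 1.7515 × 10^-2 → 5 s.f., 0.1492 → 4 s.f.; limit is 4.
Rounded to 4 significant figures: 0.1174.

0.1174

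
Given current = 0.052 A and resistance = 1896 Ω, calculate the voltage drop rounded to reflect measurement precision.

99 V

voltage drop = 0.052 A × 1896 Ω = 98.592 V.
0.052 has 2 significant figures; 1896 has 4.
Division/multiplication keeps the fewest: 2 significant figures.
Rounded: 99 V.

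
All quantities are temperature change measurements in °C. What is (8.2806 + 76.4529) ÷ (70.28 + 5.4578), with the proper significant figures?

8.2806 + 76.4529 = 84.7335, limited to 4 d.p. → 6 s.f.; 70.28 + 5.4578 = 75.7378, limited to 2 d.p. → 4 s.f.
Carrying full precision, 84.7335 ÷ 75.7378 = 1.11877424483…; keep min(6, 4) = 4 s.f.
Rounded to 4 significant figures: 1.119.

1.119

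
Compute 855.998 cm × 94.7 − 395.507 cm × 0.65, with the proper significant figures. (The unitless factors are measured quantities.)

8.08 × 10^4 cm

855.998 × 94.7 = 81063.0106 → 8.11 × 10^4 cm (3 s.f., last digit at the 10^2 place).
395.507 × 0.65 = 257.07955 → 2.6 × 10^2 cm (2 s.f., last digit at the 10^1 place).
Difference: 80805.93105 cm; keep the coarser place, 10^2.
Result: 8.08 × 10^4 cm.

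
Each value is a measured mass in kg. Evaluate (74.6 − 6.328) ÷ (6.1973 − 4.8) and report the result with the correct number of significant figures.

74.6 − 6.328 = 68.272, limited to 1 d.p. → 3 s.f.; 6.1973 − 4.8 = 1.3973, limited to 1 d.p. → 2 s.f.
Carrying full precision, 68.272 ÷ 1.3973 = 48.8599441781…; keep min(3, 2) = 2 s.f.
Rounded to 2 significant figures: 49.

49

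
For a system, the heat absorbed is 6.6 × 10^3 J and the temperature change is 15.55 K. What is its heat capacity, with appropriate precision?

4.2 × 10^2 J/K

heat capacity = 6.6 × 10^3 J ÷ 15.55 K = 424.437299035… J/K.
6.6 × 10^3 has 2 significant figures; 15.55 has 4.
Division/multiplication keeps the fewest: 2 significant figures.
Rounded: 4.2 × 10^2 J/K.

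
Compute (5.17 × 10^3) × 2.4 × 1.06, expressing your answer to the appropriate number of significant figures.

1.3 × 10^4

(5.17 × 10^3) × 2.4 × 1.06 = 13152.48
Multiplication/division keeps the fewest significant figures: 5.17 × 10^3 → 3 s.f., 2.4 → 2 s.f., 1.06 → 3 s.f.; limit is 2.
Rounded to 2 significant figures: 1.3 × 10^4.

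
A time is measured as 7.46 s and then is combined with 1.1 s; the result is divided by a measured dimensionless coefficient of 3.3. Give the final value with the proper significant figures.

2.6 s

7.46 s + 1.1 s = 8.56 s; the sum is limited to 1 decimal place (2 s.f.).
Carrying full precision, 8.56 ÷ 3.3 = 2.59393939394… s; 3.3 has 2 s.f., so the result keeps min(2, 2) = 2 s.f.
Rounded to 2 significant figures: 2.6 s.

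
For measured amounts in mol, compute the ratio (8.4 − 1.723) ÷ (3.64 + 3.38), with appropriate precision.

0.95

8.4 − 1.723 = 6.677, limited to 1 d.p. → 2 s.f.; 3.64 + 3.38 = 7.02, limited to 2 d.p. → 3 s.f.
Carrying full precision, 6.677 ÷ 7.02 = 0.95113960114…; keep min(2, 3) = 2 s.f.
Rounded to 2 significant figures: 0.95.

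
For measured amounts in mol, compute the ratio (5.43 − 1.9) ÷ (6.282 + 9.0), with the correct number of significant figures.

5.43 − 1.9 = 3.53, limited to 1 d.p. → 2 s.f.; 6.282 + 9.0 = 15.282, limited to 1 d.p. → 3 s.f.
Carrying full precision, 3.53 ÷ 15.282 = 0.230990708023…; keep min(2, 3) = 2 s.f.
Rounded to 2 significant figures: 0.23.

0.23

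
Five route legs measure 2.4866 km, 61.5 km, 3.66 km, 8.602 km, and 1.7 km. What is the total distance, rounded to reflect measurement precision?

77.9 km

2.4866 km + 61.5 km + 3.66 km + 8.602 km + 1.7 km = 77.9486 km.
Addition/subtraction keeps the fewest decimal places: 2.4866 → 4 decimal places, 61.5 → 1 decimal place, 3.66 → 2 decimal places, 8.602 → 3 decimal places, 1.7 → 1 decimal place; limit is 1.
Rounded to 1 decimal place: 77.9 km.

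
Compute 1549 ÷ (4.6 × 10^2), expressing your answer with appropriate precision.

1549 ÷ (4.6 × 10^2) = 3.36739130435…
Multiplication/division keeps the fewest significant figures: 1549 → 4 s.f., 4.6 × 10^2 → 2 s.f.; limit is 2.
Rounded to 2 significant figures: 3.4.

3.4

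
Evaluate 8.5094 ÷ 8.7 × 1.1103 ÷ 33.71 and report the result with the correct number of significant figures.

8.5094 ÷ 8.7 × 1.1103 ÷ 33.71 = 0.0322152327663…
Multiplication/division keeps the fewest significant figures: 8.5094 → 5 s.f., 8.7 → 2 s.f., 1.1103 → 5 s.f., 33.71 → 4 s.f.; limit is 2.
Rounded to 2 significant figures: 0.032.

0.032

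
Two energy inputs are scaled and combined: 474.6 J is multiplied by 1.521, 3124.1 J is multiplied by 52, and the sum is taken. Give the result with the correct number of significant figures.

474.6 × 1.521 = 721.8666 → 721.9 J (4 s.f., last digit at the 10^-1 place).
3124.1 × 52 = 162453.2 → 1.6 × 10^5 J (2 s.f., last digit at the 10^4 place).
Sum: 163175.0666 J; keep the coarser place, 10^4.
Result: 1.6 × 10^5 J.

1.6 × 10^5 J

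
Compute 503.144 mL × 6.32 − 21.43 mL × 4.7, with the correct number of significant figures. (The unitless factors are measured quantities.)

3.08 × 10³ mL

503.144 × 6.32 = 3179.87008 → 3.18 × 10³ mL (3 s.f., last digit at the 10^1 place).
21.43 × 4.7 = 100.721 → 1.0 × 10² mL (2 s.f., last digit at the 10^1 place).
Difference: 3079.14908 mL; keep the coarser place, 10^1.
Result: 3.08 × 10³ mL.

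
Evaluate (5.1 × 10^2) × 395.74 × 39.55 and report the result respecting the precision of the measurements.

(5.1 × 10^2) × 395.74 × 39.55 = 7982273.67
Multiplication/division keeps the fewest significant figures: 5.1 × 10^2 → 2 s.f., 395.74 → 5 s.f., 39.55 → 4 s.f.; limit is 2.
Rounded to 2 significant figures: 8.0 × 10^6.

8.0 × 10^6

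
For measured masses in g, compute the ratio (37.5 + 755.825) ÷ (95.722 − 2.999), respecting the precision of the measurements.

37.5 + 755.825 = 793.325, limited to 1 d.p. → 4 s.f.; 95.722 − 2.999 = 92.723, limited to 3 d.p. → 5 s.f.
Carrying full precision, 793.325 ÷ 92.723 = 8.55585992688…; keep min(4, 5) = 4 s.f.
Rounded to 4 significant figures: 8.556.

8.556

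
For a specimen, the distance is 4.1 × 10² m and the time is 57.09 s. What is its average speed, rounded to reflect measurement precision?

average speed = 4.1 × 10² m ÷ 57.09 s = 7.18164301979… m/s.
4.1 × 10² has 2 significant figures; 57.09 has 4.
Division/multiplication keeps the fewest: 2 significant figures.
Rounded: 7.2 m/s.

7.2 m/s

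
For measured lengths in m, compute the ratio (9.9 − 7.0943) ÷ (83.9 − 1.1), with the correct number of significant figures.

0.034

9.9 − 7.0943 = 2.8057, limited to 1 d.p. → 2 s.f.; 83.9 − 1.1 = 82.8, limited to 1 d.p. → 3 s.f.
Carrying full precision, 2.8057 ÷ 82.8 = 0.0338852657005…; keep min(2, 3) = 2 s.f.
Rounded to 2 significant figures: 0.034.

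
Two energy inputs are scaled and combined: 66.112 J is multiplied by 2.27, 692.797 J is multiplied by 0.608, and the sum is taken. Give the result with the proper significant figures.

66.112 × 2.27 = 150.07424 → 1.50 × 10² J (3 s.f., last digit at the 10^0 place).
692.797 × 0.608 = 421.220576 → 4.21 × 10² J (3 s.f., last digit at the 10^0 place).
Sum: 571.294816 J; keep the coarser place, 10^0.
Result: 571 J.

571 J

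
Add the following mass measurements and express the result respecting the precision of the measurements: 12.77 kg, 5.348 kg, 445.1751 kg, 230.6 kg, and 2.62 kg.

696.5 kg

12.77 kg + 5.348 kg + 445.1751 kg + 230.6 kg + 2.62 kg = 696.5131 kg.
Addition/subtraction keeps the fewest decimal places: 12.77 → 2 decimal places, 5.348 → 3 decimal places, 445.1751 → 4 decimal places, 230.6 → 1 decimal place, 2.62 → 2 decimal places; limit is 1.
Rounded to 1 decimal place: 696.5 kg.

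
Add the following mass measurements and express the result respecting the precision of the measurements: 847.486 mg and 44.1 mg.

891.6 mg

847.486 mg + 44.1 mg = 891.586 mg.
Addition/subtraction keeps the fewest decimal places: 847.486 → 3 decimal places, 44.1 → 1 decimal place; limit is 1.
Rounded to 1 decimal place: 891.6 mg.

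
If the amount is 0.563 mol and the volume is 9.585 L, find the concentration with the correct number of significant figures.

0.0587 mol/L

concentration = 0.563 mol ÷ 9.585 L = 0.0587376108503… mol/L.
0.563 has 3 significant figures; 9.585 has 4.
Division/multiplication keeps the fewest: 3 significant figures.
Rounded: 0.0587 mol/L.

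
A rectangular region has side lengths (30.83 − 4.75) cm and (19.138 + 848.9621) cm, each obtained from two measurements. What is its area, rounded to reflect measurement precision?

30.83 − 4.75 = 26.08, limited to 2 d.p. → 4 s.f.; 19.138 + 848.9621 = 868.1001, limited to 3 d.p. → 6 s.f.
Carrying full precision, 26.08 × 868.1001 = 22640.050608; keep min(4, 6) = 4 s.f.
Rounded to 4 significant figures: 2.264 × 10⁴ cm².

2.264 × 10⁴ cm²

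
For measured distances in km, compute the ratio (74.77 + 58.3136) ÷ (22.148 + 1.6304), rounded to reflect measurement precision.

74.77 + 58.3136 = 133.0836, limited to 2 d.p. → 5 s.f.; 22.148 + 1.6304 = 23.7784, limited to 3 d.p. → 5 s.f.
Carrying full precision, 133.0836 ÷ 23.7784 = 5.59682737274…; keep min(5, 5) = 5 s.f.
Rounded to 5 significant figures: 5.5968.

5.5968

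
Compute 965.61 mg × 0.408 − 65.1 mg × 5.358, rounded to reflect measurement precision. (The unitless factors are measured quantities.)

45 mg

965.61 × 0.408 = 393.96888 → 394 mg (3 s.f., last digit at the 10^0 place).
65.1 × 5.358 = 348.8058 → 349 mg (3 s.f., last digit at the 10^0 place).
Difference: 45.16308 mg; keep the coarser place, 10^0.
Result: 45 mg.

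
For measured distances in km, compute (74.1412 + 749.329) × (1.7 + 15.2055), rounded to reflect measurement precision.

1.39 × 10^4 km²

74.1412 + 749.329 = 823.4702, limited to 3 d.p. → 6 s.f.; 1.7 + 15.2055 = 16.9055, limited to 1 d.p. → 3 s.f.
Carrying full precision, 823.4702 × 16.9055 = 13921.1754661; keep min(6, 3) = 3 s.f.
Rounded to 3 significant figures: 1.39 × 10^4 km².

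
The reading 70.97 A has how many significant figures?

70.97: zeros between nonzero digits are significant.

4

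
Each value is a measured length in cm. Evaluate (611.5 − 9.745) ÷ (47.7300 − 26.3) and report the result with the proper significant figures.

28.1

611.5 − 9.745 = 601.755, limited to 1 d.p. → 4 s.f.; 47.7300 − 26.3 = 21.4300, limited to 1 d.p. → 3 s.f.
Carrying full precision, 601.755 ÷ 21.4300 = 28.0800279981…; keep min(4, 3) = 3 s.f.
Rounded to 3 significant figures: 28.1.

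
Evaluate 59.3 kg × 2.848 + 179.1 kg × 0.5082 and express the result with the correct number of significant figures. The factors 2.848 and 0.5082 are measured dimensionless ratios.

260. kg

59.3 × 2.848 = 168.8864 → 169 kg (3 s.f., last digit at the 10^0 place).
179.1 × 0.5082 = 91.01862 → 91.02 kg (4 s.f., last digit at the 10^-2 place).
Sum: 259.90502 kg; keep the coarser place, 10^0.
Result: 260. kg.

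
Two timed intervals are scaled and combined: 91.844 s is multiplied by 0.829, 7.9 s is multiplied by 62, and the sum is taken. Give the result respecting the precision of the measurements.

5.7 × 10² s

91.844 × 0.829 = 76.138676 → 76.1 s (3 s.f., last digit at the 10^-1 place).
7.9 × 62 = 489.8 → 4.9 × 10² s (2 s.f., last digit at the 10^1 place).
Sum: 565.938676 s; keep the coarser place, 10^1.
Result: 5.7 × 10² s.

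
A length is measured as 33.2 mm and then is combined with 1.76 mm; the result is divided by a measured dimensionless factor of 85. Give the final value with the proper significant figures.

0.41 mm

33.2 mm + 1.76 mm = 34.96 mm; the sum is limited to 1 decimal place (3 s.f.).
Carrying full precision, 34.96 ÷ 85 = 0.411294117647… mm; 85 has 2 s.f., so the result keeps min(3, 2) = 2 s.f.
Rounded to 2 significant figures: 0.41 mm.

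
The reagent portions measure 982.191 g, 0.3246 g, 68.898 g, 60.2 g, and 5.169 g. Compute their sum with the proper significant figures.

1116.8 g

982.191 g + 0.3246 g + 68.898 g + 60.2 g + 5.169 g = 1116.7826 g.
Addition/subtraction keeps the fewest decimal places: 982.191 → 3 decimal places, 0.3246 → 4 decimal places, 68.898 → 3 decimal places, 60.2 → 1 decimal place, 5.169 → 3 decimal places; limit is 1.
Rounded to 1 decimal place: 1116.8 g.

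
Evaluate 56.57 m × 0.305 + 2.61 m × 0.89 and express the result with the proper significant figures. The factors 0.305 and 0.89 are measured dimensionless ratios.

19.6 m

56.57 × 0.305 = 17.25385 → 17.3 m (3 s.f., last digit at the 10^-1 place).
2.61 × 0.89 = 2.3229 → 2.3 m (2 s.f., last digit at the 10^-1 place).
Sum: 19.57675 m; keep the coarser place, 10^-1.
Result: 19.6 m.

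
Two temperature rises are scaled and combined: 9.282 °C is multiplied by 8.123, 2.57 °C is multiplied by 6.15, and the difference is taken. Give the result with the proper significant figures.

9.282 × 8.123 = 75.397686 → 75.40 °C (4 s.f., last digit at the 10^-2 place).
2.57 × 6.15 = 15.8055 → 15.8 °C (3 s.f., last digit at the 10^-1 place).
Difference: 59.592186 °C; keep the coarser place, 10^-1.
Result: 59.6 °C.

59.6 °C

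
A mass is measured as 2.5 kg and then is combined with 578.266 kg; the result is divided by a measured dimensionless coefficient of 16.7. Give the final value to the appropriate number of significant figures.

2.5 kg + 578.266 kg = 580.766 kg; the sum is limited to 1 decimal place (4 s.f.).
Carrying full precision, 580.766 ÷ 16.7 = 34.7764071856… kg; 16.7 has 3 s.f., so the result keeps min(4, 3) = 3 s.f.
Rounded to 3 significant figures: 34.8 kg.

34.8 kg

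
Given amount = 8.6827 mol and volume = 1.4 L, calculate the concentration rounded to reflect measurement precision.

concentration = 8.6827 mol ÷ 1.4 L = 6.20192857143… mol/L.
8.6827 has 5 significant figures; 1.4 has 2.
Division/multiplication keeps the fewest: 2 significant figures.
Rounded: 6.2 mol/L.

6.2 mol/L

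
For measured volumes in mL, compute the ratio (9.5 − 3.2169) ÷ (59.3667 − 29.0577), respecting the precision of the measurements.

9.5 − 3.2169 = 6.2831, limited to 1 d.p. → 2 s.f.; 59.3667 − 29.0577 = 30.3090, limited to 4 d.p. → 6 s.f.
Carrying full precision, 6.2831 ÷ 30.3090 = 0.207301461612…; keep min(2, 6) = 2 s.f.
Rounded to 2 significant figures: 0.21.

0.21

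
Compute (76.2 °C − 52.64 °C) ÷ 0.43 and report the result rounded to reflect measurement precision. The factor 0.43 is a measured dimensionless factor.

76.2 °C − 52.64 °C = 23.56 °C; the difference is limited to 1 decimal place (3 s.f.).
Carrying full precision, 23.56 ÷ 0.43 = 54.7906976744… °C; 0.43 has 2 s.f., so the result keeps min(3, 2) = 2 s.f.
Rounded to 2 significant figures: 55 °C.

55 °C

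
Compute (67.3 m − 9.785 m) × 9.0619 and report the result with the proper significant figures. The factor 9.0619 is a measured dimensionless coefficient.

521 m

67.3 m − 9.785 m = 57.515 m; the difference is limited to 1 decimal place (3 s.f.).
Carrying full precision, 57.515 × 9.0619 = 521.1951785 m; 9.0619 has 5 s.f., so the result keeps min(3, 5) = 3 s.f.
Rounded to 3 significant figures: 521 m.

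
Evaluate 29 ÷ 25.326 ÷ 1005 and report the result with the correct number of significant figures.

29 ÷ 25.326 ÷ 1005 = 0.00113937145199…
Multiplication/division keeps the fewest significant figures: 29 → 2 s.f., 25.326 → 5 s.f., 1005 → 4 s.f.; limit is 2.
Rounded to 2 significant figures: 0.0011.

0.0011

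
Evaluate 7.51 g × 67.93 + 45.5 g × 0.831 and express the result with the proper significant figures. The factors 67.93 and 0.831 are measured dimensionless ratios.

548 g

7.51 × 67.93 = 510.1543 → 5.10 × 10^2 g (3 s.f., last digit at the 10^0 place).
45.5 × 0.831 = 37.8105 → 37.8 g (3 s.f., last digit at the 10^-1 place).
Sum: 547.9648 g; keep the coarser place, 10^0.
Result: 548 g.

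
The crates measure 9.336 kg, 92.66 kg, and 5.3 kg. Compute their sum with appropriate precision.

9.336 kg + 92.66 kg + 5.3 kg = 107.296 kg.
Addition/subtraction keeps the fewest decimal places: 9.336 → 3 decimal places, 92.66 → 2 decimal places, 5.3 → 1 decimal place; limit is 1.
Rounded to 1 decimal place: 107.3 kg.

107.3 kg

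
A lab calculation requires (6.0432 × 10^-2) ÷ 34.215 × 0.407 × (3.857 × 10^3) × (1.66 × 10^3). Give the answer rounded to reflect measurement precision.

(6.0432 × 10^-2) ÷ 34.215 × 0.407 × (3.857 × 10^3) × (1.66 × 10^3) = 4602.59285865…
Multiplication/division keeps the fewest significant figures: 6.0432 × 10^-2 → 5 s.f., 34.215 → 5 s.f., 0.407 → 3 s.f., 3.857 × 10^3 → 4 s.f., 1.66 × 10^3 → 3 s.f.; limit is 3.
Rounded to 3 significant figures: 4.60 × 10^3.

4.60 × 10^3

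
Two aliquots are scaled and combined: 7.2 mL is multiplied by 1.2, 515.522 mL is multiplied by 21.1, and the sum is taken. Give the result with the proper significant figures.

7.2 × 1.2 = 8.64 → 8.6 mL (2 s.f., last digit at the 10^-1 place).
515.522 × 21.1 = 10877.5142 → 1.09 × 10⁴ mL (3 s.f., last digit at the 10^2 place).
Sum: 10886.1542 mL; keep the coarser place, 10^2.
Result: 1.09 × 10⁴ mL.

1.09 × 10⁴ mL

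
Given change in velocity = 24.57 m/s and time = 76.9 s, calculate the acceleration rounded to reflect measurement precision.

0.320 m/s²

acceleration = 24.57 m/s ÷ 76.9 s = 0.319505851756… m/s².
24.57 has 4 significant figures; 76.9 has 3.
Division/multiplication keeps the fewest: 3 significant figures.
Rounded: 0.320 m/s².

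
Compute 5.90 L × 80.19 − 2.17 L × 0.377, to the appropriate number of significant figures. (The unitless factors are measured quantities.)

472 L

5.90 × 80.19 = 473.121 → 473 L (3 s.f., last digit at the 10^0 place).
2.17 × 0.377 = 0.81809 → 0.818 L (3 s.f., last digit at the 10^-3 place).
Difference: 472.30291 L; keep the coarser place, 10^0.
Result: 472 L.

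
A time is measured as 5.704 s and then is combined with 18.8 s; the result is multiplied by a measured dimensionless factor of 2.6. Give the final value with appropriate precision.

64 s

5.704 s + 18.8 s = 24.504 s; the sum is limited to 1 decimal place (3 s.f.).
Carrying full precision, 24.504 × 2.6 = 63.7104 s; 2.6 has 2 s.f., so the result keeps min(3, 2) = 2 s.f.
Rounded to 2 significant figures: 64 s.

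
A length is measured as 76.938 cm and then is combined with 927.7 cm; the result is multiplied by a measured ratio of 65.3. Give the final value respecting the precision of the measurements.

6.56 × 10^4 cm

76.938 cm + 927.7 cm = 1004.638 cm; the sum is limited to 1 decimal place (5 s.f.).
Carrying full precision, 1004.638 × 65.3 = 65602.8614 cm; 65.3 has 3 s.f., so the result keeps min(5, 3) = 3 s.f.
Rounded to 3 significant figures: 6.56 × 10^4 cm.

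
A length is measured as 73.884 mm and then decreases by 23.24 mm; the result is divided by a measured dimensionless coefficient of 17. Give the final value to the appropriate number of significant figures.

73.884 mm − 23.24 mm = 50.644 mm; the difference is limited to 2 decimal places (4 s.f.).
Carrying full precision, 50.644 ÷ 17 = 2.97905882353… mm; 17 has 2 s.f., so the result keeps min(4, 2) = 2 s.f.
Rounded to 2 significant figures: 3.0 mm.

3.0 mm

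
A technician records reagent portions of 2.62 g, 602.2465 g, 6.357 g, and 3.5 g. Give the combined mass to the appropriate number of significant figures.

2.62 g + 602.2465 g + 6.357 g + 3.5 g = 614.7235 g.
Addition/subtraction keeps the fewest decimal places: 2.62 → 2 decimal places, 602.2465 → 4 decimal places, 6.357 → 3 decimal places, 3.5 → 1 decimal place; limit is 1.
Rounded to 1 decimal place: 614.7 g.

614.7 g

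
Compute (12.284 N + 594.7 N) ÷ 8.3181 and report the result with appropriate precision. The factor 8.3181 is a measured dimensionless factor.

72.97 N

12.284 N + 594.7 N = 606.984 N; the sum is limited to 1 decimal place (4 s.f.).
Carrying full precision, 606.984 ÷ 8.3181 = 72.9714718505… N; 8.3181 has 5 s.f., so the result keeps min(4, 5) = 4 s.f.
Rounded to 4 significant figures: 72.97 N.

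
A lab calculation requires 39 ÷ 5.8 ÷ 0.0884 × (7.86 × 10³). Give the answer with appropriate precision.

39 ÷ 5.8 ÷ 0.0884 × (7.86 × 10³) = 597870.182556…
Multiplication/division keeps the fewest significant figures: 39 → 2 s.f., 5.8 → 2 s.f., 0.0884 → 3 s.f., 7.86 × 10³ → 3 s.f.; limit is 2.
Rounded to 2 significant figures: 6.0 × 10⁵.

6.0 × 10⁵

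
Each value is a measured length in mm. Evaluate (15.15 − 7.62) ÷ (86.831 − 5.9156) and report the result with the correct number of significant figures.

15.15 − 7.62 = 7.53, limited to 2 d.p. → 3 s.f.; 86.831 − 5.9156 = 80.9154, limited to 3 d.p. → 5 s.f.
Carrying full precision, 7.53 ÷ 80.9154 = 0.0930601591292…; keep min(3, 5) = 3 s.f.
Rounded to 3 significant figures: 0.0931.

0.0931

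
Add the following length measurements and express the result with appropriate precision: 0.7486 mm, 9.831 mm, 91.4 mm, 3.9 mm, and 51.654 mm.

157.5 mm

0.7486 mm + 9.831 mm + 91.4 mm + 3.9 mm + 51.654 mm = 157.5336 mm.
Addition/subtraction keeps the fewest decimal places: 0.7486 → 4 decimal places, 9.831 → 3 decimal places, 91.4 → 1 decimal place, 3.9 → 1 decimal place, 51.654 → 3 decimal places; limit is 1.
Rounded to 1 decimal place: 157.5 mm.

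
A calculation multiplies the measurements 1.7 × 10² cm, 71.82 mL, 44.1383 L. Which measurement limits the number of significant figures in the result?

1.7 × 10² cm → 2 s.f.; 71.82 mL → 4 s.f.; 44.1383 L → 6 s.f.
The fewest is 2 significant figures, from 1.7 × 10² cm.

1.7 × 10² cm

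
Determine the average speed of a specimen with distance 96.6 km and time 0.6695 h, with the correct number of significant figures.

144 km/h

average speed = 96.6 km ÷ 0.6695 h = 144.28678118… km/h.
96.6 has 3 significant figures; 0.6695 has 4.
Division/multiplication keeps the fewest: 3 significant figures.
Rounded: 144 km/h.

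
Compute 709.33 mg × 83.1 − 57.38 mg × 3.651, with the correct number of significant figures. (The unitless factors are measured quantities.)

5.87 × 10^4 mg

709.33 × 83.1 = 58945.323 → 5.89 × 10^4 mg (3 s.f., last digit at the 10^2 place).
57.38 × 3.651 = 209.49438 → 209.5 mg (4 s.f., last digit at the 10^-1 place).
Difference: 58735.82862 mg; keep the coarser place, 10^2.
Result: 5.87 × 10^4 mg.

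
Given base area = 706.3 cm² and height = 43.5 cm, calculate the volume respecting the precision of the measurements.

volume = 706.3 cm² × 43.5 cm = 30724.05 cm³.
706.3 has 4 significant figures; 43.5 has 3.
Division/multiplication keeps the fewest: 3 significant figures.
Rounded: 3.07 × 10^4 cm³.

3.07 × 10^4 cm³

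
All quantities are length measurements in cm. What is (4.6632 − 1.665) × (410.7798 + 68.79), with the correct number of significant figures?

4.6632 − 1.665 = 2.9982, limited to 3 d.p. → 4 s.f.; 410.7798 + 68.79 = 479.5698, limited to 2 d.p. → 5 s.f.
Carrying full precision, 2.9982 × 479.5698 = 1437.84617436; keep min(4, 5) = 4 s.f.
Rounded to 4 significant figures: 1438 cm².

1438 cm²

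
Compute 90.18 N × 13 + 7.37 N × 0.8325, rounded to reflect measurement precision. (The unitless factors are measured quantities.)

90.18 × 13 = 1172.34 → 1.2 × 10³ N (2 s.f., last digit at the 10^2 place).
7.37 × 0.8325 = 6.135525 → 6.14 N (3 s.f., last digit at the 10^-2 place).
Sum: 1178.475525 N; keep the coarser place, 10^2.
Result: 1.2 × 10³ N.

1.2 × 10³ N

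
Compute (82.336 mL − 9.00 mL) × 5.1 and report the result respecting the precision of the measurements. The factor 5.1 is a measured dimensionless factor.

82.336 mL − 9.00 mL = 73.336 mL; the difference is limited to 2 decimal places (4 s.f.).
Carrying full precision, 73.336 × 5.1 = 374.0136 mL; 5.1 has 2 s.f., so the result keeps min(4, 2) = 2 s.f.
Rounded to 2 significant figures: 3.7 × 10^2 mL.

3.7 × 10^2 mL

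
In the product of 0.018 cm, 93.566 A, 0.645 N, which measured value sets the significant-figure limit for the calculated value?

0.018 cm

0.018 cm → 2 s.f.; 93.566 A → 5 s.f.; 0.645 N → 3 s.f.
The fewest is 2 significant figures, from 0.018 cm.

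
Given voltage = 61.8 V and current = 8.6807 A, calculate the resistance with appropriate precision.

7.12 Ω

resistance = 61.8 V ÷ 8.6807 A = 7.11924153582… Ω.
61.8 has 3 significant figures; 8.6807 has 5.
Division/multiplication keeps the fewest: 3 significant figures.
Rounded: 7.12 Ω.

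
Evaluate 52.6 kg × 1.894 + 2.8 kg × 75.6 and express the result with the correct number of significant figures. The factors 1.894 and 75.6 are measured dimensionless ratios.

3.1 × 10² kg

52.6 × 1.894 = 99.6244 → 99.6 kg (3 s.f., last digit at the 10^-1 place).
2.8 × 75.6 = 211.68 → 2.1 × 10² kg (2 s.f., last digit at the 10^1 place).
Sum: 311.3044 kg; keep the coarser place, 10^1.
Result: 3.1 × 10² kg.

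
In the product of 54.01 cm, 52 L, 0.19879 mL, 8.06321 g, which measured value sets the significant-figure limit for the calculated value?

54.01 cm → 4 s.f.; 52 L → 2 s.f.; 0.19879 mL → 5 s.f.; 8.06321 g → 6 s.f.
The fewest is 2 significant figures, from 52 L.

52 L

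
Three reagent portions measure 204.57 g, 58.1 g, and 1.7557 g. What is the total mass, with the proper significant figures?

264.4 g

204.57 g + 58.1 g + 1.7557 g = 264.4257 g.
Addition/subtraction keeps the fewest decimal places: 204.57 → 2 decimal places, 58.1 → 1 decimal place, 1.7557 → 4 decimal places; limit is 1.
Rounded to 1 decimal place: 264.4 g.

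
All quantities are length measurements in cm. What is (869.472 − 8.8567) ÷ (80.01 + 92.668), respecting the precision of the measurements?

4.9839

869.472 − 8.8567 = 860.6153, limited to 3 d.p. → 6 s.f.; 80.01 + 92.668 = 172.678, limited to 2 d.p. → 5 s.f.
Carrying full precision, 860.6153 ÷ 172.678 = 4.98393136358…; keep min(6, 5) = 5 s.f.
Rounded to 5 significant figures: 4.9839.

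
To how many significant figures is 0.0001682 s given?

0.0001682: leading zeros are not significant.

4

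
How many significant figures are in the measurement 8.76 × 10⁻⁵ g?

3

8.76 × 10⁻⁵: in scientific notation every digit of the coefficient is significant.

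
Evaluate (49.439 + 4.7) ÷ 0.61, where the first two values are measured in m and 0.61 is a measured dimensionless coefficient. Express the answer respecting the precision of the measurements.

89 m

49.439 m + 4.7 m = 54.139 m; the sum is limited to 1 decimal place (3 s.f.).
Carrying full precision, 54.139 ÷ 0.61 = 88.7524590164… m; 0.61 has 2 s.f., so the result keeps min(3, 2) = 2 s.f.
Rounded to 2 significant figures: 89 m.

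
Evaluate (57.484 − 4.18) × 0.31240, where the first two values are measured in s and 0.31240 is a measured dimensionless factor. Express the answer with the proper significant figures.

16.65 s

57.484 s − 4.18 s = 53.304 s; the difference is limited to 2 decimal places (4 s.f.).
Carrying full precision, 53.304 × 0.31240 = 16.6521696 s; 0.31240 has 5 s.f., so the result keeps min(4, 5) = 4 s.f.
Rounded to 4 significant figures: 16.65 s.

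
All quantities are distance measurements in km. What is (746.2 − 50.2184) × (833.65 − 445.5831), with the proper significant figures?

2.701 × 10⁵ km²

746.2 − 50.2184 = 695.9816, limited to 1 d.p. → 4 s.f.; 833.65 − 445.5831 = 388.0669, limited to 2 d.p. → 5 s.f.
Carrying full precision, 695.9816 × 388.0669 = 270087.421969…; keep min(4, 5) = 4 s.f.
Rounded to 4 significant figures: 2.701 × 10⁵ km².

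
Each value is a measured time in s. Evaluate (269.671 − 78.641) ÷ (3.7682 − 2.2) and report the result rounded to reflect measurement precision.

269.671 − 78.641 = 191.030, limited to 3 d.p. → 6 s.f.; 3.7682 − 2.2 = 1.5682, limited to 1 d.p. → 2 s.f.
Carrying full precision, 191.030 ÷ 1.5682 = 121.814819538…; keep min(6, 2) = 2 s.f.
Rounded to 2 significant figures: 1.2 × 10².

1.2 × 10²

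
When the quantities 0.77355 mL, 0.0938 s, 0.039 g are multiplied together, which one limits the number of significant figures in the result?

0.77355 mL → 5 s.f.; 0.0938 s → 3 s.f.; 0.039 g → 2 s.f.
The fewest is 2 significant figures, from 0.039 g.

0.039 g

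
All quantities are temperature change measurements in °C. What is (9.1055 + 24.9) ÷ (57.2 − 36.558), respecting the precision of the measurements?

1.65

9.1055 + 24.9 = 34.0055, limited to 1 d.p. → 3 s.f.; 57.2 − 36.558 = 20.642, limited to 1 d.p. → 3 s.f.
Carrying full precision, 34.0055 ÷ 20.642 = 1.6473936634…; keep min(3, 3) = 3 s.f.
Rounded to 3 significant figures: 1.65.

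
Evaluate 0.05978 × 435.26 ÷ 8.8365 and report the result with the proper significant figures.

0.05978 × 435.26 ÷ 8.8365 = 2.94458697448…
Multiplication/division keeps the fewest significant figures: 0.05978 → 4 s.f., 435.26 → 5 s.f., 8.8365 → 5 s.f.; limit is 4.
Rounded to 4 significant figures: 2.945.

2.945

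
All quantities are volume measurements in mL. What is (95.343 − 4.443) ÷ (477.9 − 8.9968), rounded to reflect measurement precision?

0.1939

95.343 − 4.443 = 90.900, limited to 3 d.p. → 5 s.f.; 477.9 − 8.9968 = 468.9032, limited to 1 d.p. → 4 s.f.
Carrying full precision, 90.900 ÷ 468.9032 = 0.19385664248…; keep min(5, 4) = 4 s.f.
Rounded to 4 significant figures: 0.1939.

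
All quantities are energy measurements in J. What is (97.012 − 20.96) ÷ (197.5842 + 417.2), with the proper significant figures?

97.012 − 20.96 = 76.052, limited to 2 d.p. → 4 s.f.; 197.5842 + 417.2 = 614.7842, limited to 1 d.p. → 4 s.f.
Carrying full precision, 76.052 ÷ 614.7842 = 0.123705196067…; keep min(4, 4) = 4 s.f.
Rounded to 4 significant figures: 0.1237.

0.1237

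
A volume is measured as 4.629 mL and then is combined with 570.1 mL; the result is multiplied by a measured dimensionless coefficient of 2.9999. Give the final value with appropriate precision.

1724 mL

4.629 mL + 570.1 mL = 574.729 mL; the sum is limited to 1 decimal place (4 s.f.).
Carrying full precision, 574.729 × 2.9999 = 1724.1295271 mL; 2.9999 has 5 s.f., so the result keeps min(4, 5) = 4 s.f.
Rounded to 4 significant figures: 1724 mL.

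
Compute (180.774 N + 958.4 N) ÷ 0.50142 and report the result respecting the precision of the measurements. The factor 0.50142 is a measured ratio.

180.774 N + 958.4 N = 1139.174 N; the sum is limited to 1 decimal place (5 s.f.).
Carrying full precision, 1139.174 ÷ 0.50142 = 2271.89581588… N; 0.50142 has 5 s.f., so the result keeps min(5, 5) = 5 s.f.
Rounded to 5 significant figures: 2.2719 × 10³ N.

2.2719 × 10³ N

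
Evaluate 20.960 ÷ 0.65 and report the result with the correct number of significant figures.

20.960 ÷ 0.65 = 32.2461538462…
Multiplication/division keeps the fewest significant figures: 20.960 → 5 s.f., 0.65 → 2 s.f.; limit is 2.
Rounded to 2 significant figures: 32.

32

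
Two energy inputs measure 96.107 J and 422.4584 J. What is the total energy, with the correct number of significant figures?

518.565 J

96.107 J + 422.4584 J = 518.5654 J.
Addition/subtraction keeps the fewest decimal places: 96.107 → 3 decimal places, 422.4584 → 4 decimal places; limit is 3.
Rounded to 3 decimal places: 518.565 J.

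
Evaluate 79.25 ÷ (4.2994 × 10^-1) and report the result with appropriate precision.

184.3

79.25 ÷ (4.2994 × 10^-1) = 184.328045774…
Multiplication/division keeps the fewest significant figures: 79.25 → 4 s.f., 4.2994 × 10^-1 → 5 s.f.; limit is 4.
Rounded to 4 significant figures: 184.3.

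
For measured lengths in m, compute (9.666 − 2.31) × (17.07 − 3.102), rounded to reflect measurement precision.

9.666 − 2.31 = 7.356, limited to 2 d.p. → 3 s.f.; 17.07 − 3.102 = 13.968, limited to 2 d.p. → 4 s.f.
Carrying full precision, 7.356 × 13.968 = 102.748608; keep min(3, 4) = 3 s.f.
Rounded to 3 significant figures: 1.03 × 10^2 m².

1.03 × 10^2 m²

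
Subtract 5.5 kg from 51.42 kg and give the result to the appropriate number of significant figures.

45.9 kg

51.42 kg − 5.5 kg = 45.92 kg.
Addition/subtraction keeps the fewest decimal places: 51.42 → 2 decimal places, 5.5 → 1 decimal place; limit is 1.
Rounded to 1 decimal place: 45.9 kg.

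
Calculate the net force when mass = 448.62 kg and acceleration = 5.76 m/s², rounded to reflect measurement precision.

net force = 448.62 kg × 5.76 m/s² = 2584.0512 N.
448.62 has 5 significant figures; 5.76 has 3.
Division/multiplication keeps the fewest: 3 significant figures.
Rounded: 2.58 × 10³ N.

2.58 × 10³ N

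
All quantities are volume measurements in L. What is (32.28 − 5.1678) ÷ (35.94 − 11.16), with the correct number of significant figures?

1.094

32.28 − 5.1678 = 27.1122, limited to 2 d.p. → 4 s.f.; 35.94 − 11.16 = 24.78, limited to 2 d.p. → 4 s.f.
Carrying full precision, 27.1122 ÷ 24.78 = 1.09411622276…; keep min(4, 4) = 4 s.f.
Rounded to 4 significant figures: 1.094.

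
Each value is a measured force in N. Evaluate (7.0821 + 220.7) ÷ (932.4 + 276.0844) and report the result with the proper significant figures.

1.885 × 10^-1

7.0821 + 220.7 = 227.7821, limited to 1 d.p. → 4 s.f.; 932.4 + 276.0844 = 1208.4844, limited to 1 d.p. → 5 s.f.
Carrying full precision, 227.7821 ÷ 1208.4844 = 0.188485759518…; keep min(4, 5) = 4 s.f.
Rounded to 4 significant figures: 1.885 × 10^-1.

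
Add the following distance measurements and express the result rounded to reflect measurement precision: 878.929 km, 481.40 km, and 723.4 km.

878.929 km + 481.40 km + 723.4 km = 2083.729 km.
Addition/subtraction keeps the fewest decimal places: 878.929 → 3 decimal places, 481.40 → 2 decimal places, 723.4 → 1 decimal place; limit is 1.
Rounded to 1 decimal place: 2.0837 × 10³ km.

2.0837 × 10³ km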